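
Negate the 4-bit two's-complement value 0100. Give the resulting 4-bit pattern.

Invert: 1011. Add 1: 1100.
Check: 0100 = 4, 1100 = -4.

1100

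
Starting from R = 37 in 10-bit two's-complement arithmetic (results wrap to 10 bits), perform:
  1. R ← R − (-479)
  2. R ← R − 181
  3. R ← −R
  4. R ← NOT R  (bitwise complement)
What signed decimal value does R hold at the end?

Start: R = 37 = 0000100101.
R = 37 − (-479) = 516; wraps to -508 = 1000000100
R = -508 − 181 = -689; wraps to 335 = 0101001111
R = −(335) = -335 = 1010110001
R = NOT 1010110001 = 0101001110 = 334

334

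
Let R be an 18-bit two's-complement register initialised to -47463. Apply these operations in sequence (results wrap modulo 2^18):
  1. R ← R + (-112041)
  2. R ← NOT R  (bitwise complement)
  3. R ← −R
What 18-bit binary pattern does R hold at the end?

Start: R = -47463 = 110100011010011001.
R = -47463 + (-112041) = -159504; wraps to 102640 = 011001000011110000
R = NOT 011001000011110000 = 100110111100001111 = -102641
R = −(-102641) = 102641 = 011001000011110001

011001000011110001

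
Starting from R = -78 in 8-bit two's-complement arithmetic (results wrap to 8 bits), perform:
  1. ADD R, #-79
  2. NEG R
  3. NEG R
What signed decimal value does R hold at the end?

99

Start: R = -78 = 10110010.
R = -78 + (-79) = -157; wraps to 99 = 01100011
R = −(99) = -99 = 10011101
R = −(-99) = 99 = 01100011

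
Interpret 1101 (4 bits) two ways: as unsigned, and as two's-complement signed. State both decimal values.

unsigned = 13, signed = -3

Unsigned: 1101 = 13.
Signed: MSB=1 → 13 − 16 = -3.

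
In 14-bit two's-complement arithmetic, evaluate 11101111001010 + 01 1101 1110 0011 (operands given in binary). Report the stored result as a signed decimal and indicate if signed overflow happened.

6573; no overflow

11101111001010 = -1078 (signed)
01 1101 1110 0011 → 01110111100011 = 7651 (signed)
  11101111001010
+ 01110111100011
= 01100110101101  (discard carry-out 1)
Result 01100110101101: MSB = 0 → value 6573.
Addends have opposite signs, so signed overflow cannot occur.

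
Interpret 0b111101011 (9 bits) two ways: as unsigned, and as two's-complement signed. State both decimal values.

Unsigned: 111101011 = 491.
Signed: MSB=1 → 491 − 512 = -21.

unsigned = 491, signed = -21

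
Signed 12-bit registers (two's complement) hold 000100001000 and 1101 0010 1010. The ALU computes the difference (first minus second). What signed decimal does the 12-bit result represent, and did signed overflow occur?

990; no overflow

000100001000 = 264 (signed)
1101 0010 1010 → 110100101010 = -726 (signed)
Subtract via negate-and-add: invert 110100101010 + 1 = 001011010110 (i.e. 726).
  000100001000
+ 001011010110
= 001111011110
Result 001111011110: MSB = 0 → value 990.
Both addends (after negating the subtrahend) are non-negative and so is the stored result: no signed overflow.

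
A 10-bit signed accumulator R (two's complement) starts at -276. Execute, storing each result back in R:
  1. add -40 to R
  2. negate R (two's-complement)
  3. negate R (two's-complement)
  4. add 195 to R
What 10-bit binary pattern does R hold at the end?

Start: R = -276 = 1011101100.
R = -276 + (-40) = -316 = 1011000100
R = −(-316) = 316 = 0100111100
R = −(316) = -316 = 1011000100
R = -316 + 195 = -121 = 1110000111

1110000111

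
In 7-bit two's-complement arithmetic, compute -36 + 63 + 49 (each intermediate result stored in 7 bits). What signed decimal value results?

-52

-36 + 63 = 27 (0011011)
27 + 49 = 76 → wraps to -52 (1001100)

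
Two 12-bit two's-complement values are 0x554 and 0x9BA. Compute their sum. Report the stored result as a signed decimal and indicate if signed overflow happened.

0x554 = 010101010100 = 1364 (signed)
0x9BA = 100110111010 = -1606 (signed)
  010101010100
+ 100110111010
= 111100001110
Result 111100001110: MSB = 1 → 3854 − 4096 = -242.
Addends have opposite signs, so signed overflow cannot occur.

-242; no overflow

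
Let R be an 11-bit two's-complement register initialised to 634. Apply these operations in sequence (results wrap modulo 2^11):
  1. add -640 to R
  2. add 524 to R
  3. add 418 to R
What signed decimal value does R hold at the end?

Start: R = 634 = 01001111010.
R = 634 + (-640) = -6 = 11111111010
R = -6 + 524 = 518 = 01000000110
R = 518 + 418 = 936 = 01110101000

936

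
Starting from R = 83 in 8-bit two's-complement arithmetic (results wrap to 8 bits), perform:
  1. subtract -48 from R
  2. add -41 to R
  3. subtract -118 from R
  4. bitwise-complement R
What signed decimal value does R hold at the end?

47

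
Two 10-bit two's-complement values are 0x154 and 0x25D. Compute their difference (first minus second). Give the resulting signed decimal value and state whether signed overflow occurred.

-265; overflow

0x154 = 0101010100 = 340 (signed)
0x25D = 1001011101 = -419 (signed)
Subtract via negate-and-add: invert 1001011101 + 1 = 0110100011 (i.e. 419).
  0101010100
+ 0110100011
= 1011110111
Result 1011110111: MSB = 1 → 759 − 1024 = -265.
Both addends (after negating the subtrahend) are non-negative but the stored result is negative: signed overflow. The true value 340 − (-419) = 759 lies outside [-512, 511].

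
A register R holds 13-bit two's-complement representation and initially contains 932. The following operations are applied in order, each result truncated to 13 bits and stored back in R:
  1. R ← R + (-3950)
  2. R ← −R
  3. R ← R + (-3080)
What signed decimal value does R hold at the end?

-62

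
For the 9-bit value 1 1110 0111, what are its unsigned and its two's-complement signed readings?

unsigned = 487, signed = -25

Unsigned: 111100111 = 487.
Signed: MSB=1 → 487 − 512 = -25.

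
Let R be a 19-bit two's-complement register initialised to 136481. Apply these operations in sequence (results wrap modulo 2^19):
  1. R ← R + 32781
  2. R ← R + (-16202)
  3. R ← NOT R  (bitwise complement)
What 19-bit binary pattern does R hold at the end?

Start: R = 136481 = 0100001010100100001.
R = 136481 + 32781 = 169262 = 0101001010100101110
R = 169262 + (-16202) = 153060 = 0100101010111100100
R = NOT 0100101010111100100 = 1011010101000011011 = -153061

1011010101000011011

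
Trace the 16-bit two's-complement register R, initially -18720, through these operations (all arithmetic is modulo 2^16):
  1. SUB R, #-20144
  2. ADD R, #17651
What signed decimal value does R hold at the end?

Start: R = -18720 = 1011011011100000.
R = -18720 − (-20144) = 1424 = 0000010110010000
R = 1424 + 17651 = 19075 = 0100101010000011

19075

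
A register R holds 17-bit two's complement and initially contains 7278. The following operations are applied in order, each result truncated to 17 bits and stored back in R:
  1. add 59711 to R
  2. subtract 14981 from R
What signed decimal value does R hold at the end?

Start: R = 7278 = 00001110001101110.
R = 7278 + 59711 = 66989; wraps to -64083 = 10000010110101101
R = -64083 − 14981 = -79064; wraps to 52008 = 01100101100101000

52008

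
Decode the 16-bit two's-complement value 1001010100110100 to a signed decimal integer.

MSB is 1, so the value is negative.
Invert: 0110101011001011. Add 1: 0110101011001100 = 27340. So the value is −27340.

-27340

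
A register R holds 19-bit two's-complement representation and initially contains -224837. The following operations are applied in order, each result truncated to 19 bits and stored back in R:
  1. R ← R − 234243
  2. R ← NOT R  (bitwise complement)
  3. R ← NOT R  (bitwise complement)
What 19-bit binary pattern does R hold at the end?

Start: R = -224837 = 1001001000110111011.
R = -224837 − 234243 = -459080; wraps to 65208 = 0001111111010111000
R = NOT 0001111111010111000 = 1110000000101000111 = -65209
R = NOT 1110000000101000111 = 0001111111010111000 = 65208

0001111111010111000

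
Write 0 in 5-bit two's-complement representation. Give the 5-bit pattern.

00000

0 is non-negative, so write it directly in 5 bits: 00000.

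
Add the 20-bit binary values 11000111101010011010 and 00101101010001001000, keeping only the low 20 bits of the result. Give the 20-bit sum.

11110100111011100010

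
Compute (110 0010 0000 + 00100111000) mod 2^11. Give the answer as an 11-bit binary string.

11101011000

  11000100000
+ 00100111000
= 11101011000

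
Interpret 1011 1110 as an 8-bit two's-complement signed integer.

-66

MSB is 1, so the value is negative.
Unsigned reading: 190. Subtract 2^8 = 256: 190 − 256 = -66.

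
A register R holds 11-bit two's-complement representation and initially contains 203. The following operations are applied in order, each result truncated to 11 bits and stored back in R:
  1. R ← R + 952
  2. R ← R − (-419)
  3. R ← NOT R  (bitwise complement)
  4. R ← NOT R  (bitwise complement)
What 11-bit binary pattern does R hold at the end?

11000100110

Start: R = 203 = 00011001011.
R = 203 + 952 = 1155; wraps to -893 = 10010000011
R = -893 − (-419) = -474 = 11000100110
R = NOT 11000100110 = 00111011001 = 473
R = NOT 00111011001 = 11000100110 = -474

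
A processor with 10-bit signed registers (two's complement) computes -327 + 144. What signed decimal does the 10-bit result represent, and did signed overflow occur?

-327 → 1010111001
144 → 0010010000
  1010111001
+ 0010010000
= 1101001001
Result 1101001001: MSB = 1 → 841 − 1024 = -183.
Addends have opposite signs, so signed overflow cannot occur.

-183; no overflow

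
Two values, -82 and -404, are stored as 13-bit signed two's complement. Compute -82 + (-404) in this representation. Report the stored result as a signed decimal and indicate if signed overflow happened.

-486; no overflow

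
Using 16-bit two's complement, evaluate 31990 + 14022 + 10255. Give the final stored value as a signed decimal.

-9269

31990 + 14022 = 46012 → wraps to -19524 (1011001110111100)
-19524 + 10255 = -9269 (1101101111001011)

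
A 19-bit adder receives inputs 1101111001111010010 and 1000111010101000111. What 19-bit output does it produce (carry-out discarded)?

  1101111001111010010
+ 1000111010101000111
= 0110110100100011001  (discard carry-out 1)

0110110100100011001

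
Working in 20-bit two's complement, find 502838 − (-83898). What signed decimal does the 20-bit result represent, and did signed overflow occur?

-461840; overflow

502838 → 01111010110000110110
-83898 → 11101011100001000110
Subtract via negate-and-add: invert 11101011100001000110 + 1 = 00010100011110111010 (i.e. 83898).
  01111010110000110110
+ 00010100011110111010
= 10001111001111110000
Result 10001111001111110000: MSB = 1 → 586736 − 1048576 = -461840.
Both addends (after negating the subtrahend) are non-negative but the stored result is negative: signed overflow. The true value 502838 − (-83898) = 586736 lies outside [-524288, 524287].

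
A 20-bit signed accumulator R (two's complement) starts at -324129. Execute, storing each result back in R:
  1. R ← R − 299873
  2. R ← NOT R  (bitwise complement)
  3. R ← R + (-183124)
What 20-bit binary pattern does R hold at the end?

01101011101000101101

Start: R = -324129 = 10110000110111011111.
R = -324129 − 299873 = -624002; wraps to 424574 = 01100111101001111110
R = NOT 01100111101001111110 = 10011000010110000001 = -424575
R = -424575 + (-183124) = -607699; wraps to 440877 = 01101011101000101101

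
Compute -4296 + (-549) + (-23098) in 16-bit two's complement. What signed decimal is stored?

-27943

-4296 + (-549) = -4845 (1110110100010011)
-4845 + (-23098) = -27943 (1001001011011001)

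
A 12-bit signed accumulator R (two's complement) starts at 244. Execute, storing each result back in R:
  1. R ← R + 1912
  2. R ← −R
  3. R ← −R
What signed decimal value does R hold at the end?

-1940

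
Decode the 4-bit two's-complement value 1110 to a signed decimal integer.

MSB is 1, so the value is negative.
Invert: 0001. Add 1: 0010 = 2. So the value is −2.

-2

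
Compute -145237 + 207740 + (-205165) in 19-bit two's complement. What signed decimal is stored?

-145237 + 207740 = 62503 (0001111010000100111)
62503 + (-205165) = -142662 (1011101001010111010)

-142662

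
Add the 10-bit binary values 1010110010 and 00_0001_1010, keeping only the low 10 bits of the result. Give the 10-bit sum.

  1010110010
+ 0000011010
= 1011001100

1011001100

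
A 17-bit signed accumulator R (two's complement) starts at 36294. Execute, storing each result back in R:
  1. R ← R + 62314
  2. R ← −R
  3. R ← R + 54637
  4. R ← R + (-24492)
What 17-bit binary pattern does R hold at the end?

01111010010010001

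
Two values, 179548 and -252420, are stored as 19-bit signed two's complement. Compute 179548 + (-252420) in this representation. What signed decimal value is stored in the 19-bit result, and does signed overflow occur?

-72872; no overflow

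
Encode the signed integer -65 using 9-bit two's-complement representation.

110111111

|-65| = 65 = 001000001 in 9 bits.
Invert the bits: 110111110. Add 1: 110111111.
Check: 110111111 reads as 447 − 512 = -65.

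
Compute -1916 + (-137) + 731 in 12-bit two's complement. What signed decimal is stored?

-1916 + (-137) = -2053 → wraps to 2043 (011111111011)
2043 + 731 = 2774 → wraps to -1322 (101011010110)

-1322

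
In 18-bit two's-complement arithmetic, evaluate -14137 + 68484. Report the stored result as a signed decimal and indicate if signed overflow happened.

54347; no overflow

-14137 → 111100100011000111
68484 → 010000101110000100
  111100100011000111
+ 010000101110000100
= 001101010001001011  (discard carry-out 1)
Result 001101010001001011: MSB = 0 → value 54347.
Addends have opposite signs, so signed overflow cannot occur.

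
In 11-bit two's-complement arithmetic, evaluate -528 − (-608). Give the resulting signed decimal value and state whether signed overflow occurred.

80; no overflow

-528 → 10111110000
-608 → 10110100000
Subtract via negate-and-add: invert 10110100000 + 1 = 01001100000 (i.e. 608).
  10111110000
+ 01001100000
= 00001010000  (discard carry-out 1)
Result 00001010000: MSB = 0 → value 80.
Addends (after negating the subtrahend) have opposite signs, so signed overflow cannot occur.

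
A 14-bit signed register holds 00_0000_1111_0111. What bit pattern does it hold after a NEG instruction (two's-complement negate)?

Invert: 11111100001000. Add 1: 11111100001001.
Check: 00000011110111 = 247, 11111100001001 = -247.

11111100001001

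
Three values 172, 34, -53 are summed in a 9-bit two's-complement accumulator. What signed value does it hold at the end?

172 + 34 = 206 (011001110)
206 + (-53) = 153 (010011001)

153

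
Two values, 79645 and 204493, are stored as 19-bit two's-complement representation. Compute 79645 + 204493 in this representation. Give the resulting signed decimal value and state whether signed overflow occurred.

-240150; overflow

79645 → 0010011011100011101
204493 → 0110001111011001101
  0010011011100011101
+ 0110001111011001101
= 1000101010111101010
Result 1000101010111101010: MSB = 1 → 284138 − 524288 = -240150.
Both addends are non-negative but the stored result is negative: signed overflow. The true value 79645 + 204493 = 284138 lies outside [-262144, 262143].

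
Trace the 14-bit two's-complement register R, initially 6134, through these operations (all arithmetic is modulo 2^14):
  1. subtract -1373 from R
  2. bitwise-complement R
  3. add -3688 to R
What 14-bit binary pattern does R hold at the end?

Start: R = 6134 = 01011111110110.
R = 6134 − (-1373) = 7507 = 01110101010011
R = NOT 01110101010011 = 10001010101100 = -7508
R = -7508 + (-3688) = -11196; wraps to 5188 = 01010001000100

01010001000100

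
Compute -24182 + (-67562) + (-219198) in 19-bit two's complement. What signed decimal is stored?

-24182 + (-67562) = -91744 (1101001100110100000)
-91744 + (-219198) = -310942 → wraps to 213346 (0110100000101100010)

213346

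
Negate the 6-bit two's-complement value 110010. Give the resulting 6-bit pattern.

Invert: 001101. Add 1: 001110.
Check: 110010 = -14, 001110 = 14.

001110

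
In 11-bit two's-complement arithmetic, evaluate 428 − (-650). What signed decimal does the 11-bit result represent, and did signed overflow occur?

-970; overflow

428 → 00110101100
-650 → 10101110110
Subtract via negate-and-add: invert 10101110110 + 1 = 01010001010 (i.e. 650).
  00110101100
+ 01010001010
= 10000110110
Result 10000110110: MSB = 1 → 1078 − 2048 = -970.
Both addends (after negating the subtrahend) are non-negative but the stored result is negative: signed overflow. The true value 428 − (-650) = 1078 lies outside [-1024, 1023].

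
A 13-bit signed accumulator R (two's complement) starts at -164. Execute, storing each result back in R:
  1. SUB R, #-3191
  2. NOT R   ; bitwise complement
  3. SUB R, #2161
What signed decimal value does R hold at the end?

Start: R = -164 = 1111101011100.
R = -164 − (-3191) = 3027 = 0101111010011
R = NOT 0101111010011 = 1010000101100 = -3028
R = -3028 − 2161 = -5189; wraps to 3003 = 0101110111011

3003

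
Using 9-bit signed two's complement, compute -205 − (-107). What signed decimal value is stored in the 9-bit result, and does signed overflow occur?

-98; no overflow

-205 → 100110011
-107 → 110010101
Subtract via negate-and-add: invert 110010101 + 1 = 001101011 (i.e. 107).
  100110011
+ 001101011
= 110011110
Result 110011110: MSB = 1 → 414 − 512 = -98.
Addends (after negating the subtrahend) have opposite signs, so signed overflow cannot occur.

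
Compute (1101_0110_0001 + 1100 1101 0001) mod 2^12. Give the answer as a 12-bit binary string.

  110101100001
+ 110011010001
= 101000110010  (discard carry-out 1)

101000110010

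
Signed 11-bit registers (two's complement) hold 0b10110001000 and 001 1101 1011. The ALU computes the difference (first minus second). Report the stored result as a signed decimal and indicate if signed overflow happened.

941; overflow

0b10110001000 → 10110001000 = -632 (signed)
001 1101 1011 → 00111011011 = 475 (signed)
Subtract via negate-and-add: invert 00111011011 + 1 = 11000100101 (i.e. -475).
  10110001000
+ 11000100101
= 01110101101  (discard carry-out 1)
Result 01110101101: MSB = 0 → value 941.
Both addends (after negating the subtrahend) are negative but the stored result is non-negative: signed overflow. The true value -632 − 475 = -1107 lies outside [-1024, 1023].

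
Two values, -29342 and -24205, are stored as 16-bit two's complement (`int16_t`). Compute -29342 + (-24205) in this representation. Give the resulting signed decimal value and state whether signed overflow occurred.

11989; overflow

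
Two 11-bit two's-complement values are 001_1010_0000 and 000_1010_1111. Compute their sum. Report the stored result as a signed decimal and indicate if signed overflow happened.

591; no overflow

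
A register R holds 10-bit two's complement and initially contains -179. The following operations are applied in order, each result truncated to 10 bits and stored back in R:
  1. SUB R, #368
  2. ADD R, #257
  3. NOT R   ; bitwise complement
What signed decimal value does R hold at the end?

289

Start: R = -179 = 1101001101.
R = -179 − 368 = -547; wraps to 477 = 0111011101
R = 477 + 257 = 734; wraps to -290 = 1011011110
R = NOT 1011011110 = 0100100001 = 289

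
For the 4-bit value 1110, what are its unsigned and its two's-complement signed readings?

Unsigned: 1110 = 14.
Signed: MSB=1 → 14 − 16 = -2.

unsigned = 14, signed = -2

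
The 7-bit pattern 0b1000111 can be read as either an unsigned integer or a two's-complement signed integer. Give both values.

Unsigned: 1000111 = 71.
Signed: MSB=1 → 71 − 128 = -57.

unsigned = 71, signed = -57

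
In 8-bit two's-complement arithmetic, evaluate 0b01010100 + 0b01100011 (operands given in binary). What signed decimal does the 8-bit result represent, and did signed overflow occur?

-73; overflow

0b01010100 → 01010100 = 84 (signed)
0b01100011 → 01100011 = 99 (signed)
  01010100
+ 01100011
= 10110111
Result 10110111: MSB = 1 → 183 − 256 = -73.
Both addends are non-negative but the stored result is negative: signed overflow. The true value 84 + 99 = 183 lies outside [-128, 127].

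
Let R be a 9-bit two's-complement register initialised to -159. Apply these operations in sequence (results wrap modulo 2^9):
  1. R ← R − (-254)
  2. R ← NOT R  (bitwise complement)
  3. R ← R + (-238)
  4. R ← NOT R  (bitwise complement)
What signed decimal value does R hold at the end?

-179

Start: R = -159 = 101100001.
R = -159 − (-254) = 95 = 001011111
R = NOT 001011111 = 110100000 = -96
R = -96 + (-238) = -334; wraps to 178 = 010110010
R = NOT 010110010 = 101001101 = -179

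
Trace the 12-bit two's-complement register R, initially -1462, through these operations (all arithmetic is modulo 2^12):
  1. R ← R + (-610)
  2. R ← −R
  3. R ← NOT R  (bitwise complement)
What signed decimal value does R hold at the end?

2023

Start: R = -1462 = 101001001010.
R = -1462 + (-610) = -2072; wraps to 2024 = 011111101000
R = −(2024) = -2024 = 100000011000
R = NOT 100000011000 = 011111100111 = 2023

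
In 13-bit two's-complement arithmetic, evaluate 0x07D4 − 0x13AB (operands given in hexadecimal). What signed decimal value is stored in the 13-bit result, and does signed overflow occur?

0x07D4 = 0011111010100 = 2004 (signed)
0x13AB = 1001110101011 = -3157 (signed)
Subtract via negate-and-add: invert 1001110101011 + 1 = 0110001010101 (i.e. 3157).
  0011111010100
+ 0110001010101
= 1010000101001
Result 1010000101001: MSB = 1 → 5161 − 8192 = -3031.
Both addends (after negating the subtrahend) are non-negative but the stored result is negative: signed overflow. The true value 2004 − (-3157) = 5161 lies outside [-4096, 4095].

-3031; overflow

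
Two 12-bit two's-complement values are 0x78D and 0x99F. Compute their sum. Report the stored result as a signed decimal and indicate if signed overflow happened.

300; no overflow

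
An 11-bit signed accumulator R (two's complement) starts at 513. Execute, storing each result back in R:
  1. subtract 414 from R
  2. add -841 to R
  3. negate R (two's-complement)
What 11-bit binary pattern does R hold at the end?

01011100110

Start: R = 513 = 01000000001.
R = 513 − 414 = 99 = 00001100011
R = 99 + (-841) = -742 = 10100011010
R = −(-742) = 742 = 01011100110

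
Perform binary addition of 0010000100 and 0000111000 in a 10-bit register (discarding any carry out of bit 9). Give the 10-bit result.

0010111100

  0010000100
+ 0000111000
= 0010111100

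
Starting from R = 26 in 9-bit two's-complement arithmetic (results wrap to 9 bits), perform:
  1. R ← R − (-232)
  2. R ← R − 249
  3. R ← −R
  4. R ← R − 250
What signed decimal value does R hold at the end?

Start: R = 26 = 000011010.
R = 26 − (-232) = 258; wraps to -254 = 100000010
R = -254 − 249 = -503; wraps to 9 = 000001001
R = −(9) = -9 = 111110111
R = -9 − 250 = -259; wraps to 253 = 011111101

253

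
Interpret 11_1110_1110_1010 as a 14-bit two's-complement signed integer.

-278

MSB is 1, so the value is negative.
Unsigned reading: 16106. Subtract 2^14 = 16384: 16106 − 16384 = -278.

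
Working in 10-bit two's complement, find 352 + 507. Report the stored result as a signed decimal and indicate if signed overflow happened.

-165; overflow

352 → 0101100000
507 → 0111111011
  0101100000
+ 0111111011
= 1101011011
Result 1101011011: MSB = 1 → 859 − 1024 = -165.
Both addends are non-negative but the stored result is negative: signed overflow. The true value 352 + 507 = 859 lies outside [-512, 511].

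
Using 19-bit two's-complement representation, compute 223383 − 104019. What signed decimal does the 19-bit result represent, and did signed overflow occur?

119364; no overflow

223383 → 0110110100010010111
104019 → 0011001011001010011
Subtract via negate-and-add: invert 0011001011001010011 + 1 = 1100110100110101101 (i.e. -104019).
  0110110100010010111
+ 1100110100110101101
= 0011101001001000100  (discard carry-out 1)
Result 0011101001001000100: MSB = 0 → value 119364.
Addends (after negating the subtrahend) have opposite signs, so signed overflow cannot occur.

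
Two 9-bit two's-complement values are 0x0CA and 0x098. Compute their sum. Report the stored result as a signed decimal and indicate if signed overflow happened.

-158; overflow

0x0CA = 011001010 = 202 (signed)
0x098 = 010011000 = 152 (signed)
  011001010
+ 010011000
= 101100010
Result 101100010: MSB = 1 → 354 − 512 = -158.
Both addends are non-negative but the stored result is negative: signed overflow. The true value 202 + 152 = 354 lies outside [-256, 255].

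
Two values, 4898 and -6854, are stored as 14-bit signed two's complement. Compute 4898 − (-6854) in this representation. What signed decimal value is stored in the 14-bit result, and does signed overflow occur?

-4632; overflow

4898 → 01001100100010
-6854 → 10010100111010
Subtract via negate-and-add: invert 10010100111010 + 1 = 01101011000110 (i.e. 6854).
  01001100100010
+ 01101011000110
= 10110111101000
Result 10110111101000: MSB = 1 → 11752 − 16384 = -4632.
Both addends (after negating the subtrahend) are non-negative but the stored result is negative: signed overflow. The true value 4898 − (-6854) = 11752 lies outside [-8192, 8191].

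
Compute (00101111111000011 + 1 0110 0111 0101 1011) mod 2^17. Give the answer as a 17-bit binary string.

11100011100011110

  00101111111000011
+ 10110011101011011
= 11100011100011110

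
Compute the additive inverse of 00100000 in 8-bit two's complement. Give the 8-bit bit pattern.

11100000

Invert: 11011111. Add 1: 11100000.
Check: 00100000 = 32, 11100000 = -32.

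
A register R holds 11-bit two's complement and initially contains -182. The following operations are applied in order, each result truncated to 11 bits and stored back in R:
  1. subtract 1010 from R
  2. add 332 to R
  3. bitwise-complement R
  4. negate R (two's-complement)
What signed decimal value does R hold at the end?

Start: R = -182 = 11101001010.
R = -182 − 1010 = -1192; wraps to 856 = 01101011000
R = 856 + 332 = 1188; wraps to -860 = 10010100100
R = NOT 10010100100 = 01101011011 = 859
R = −(859) = -859 = 10010100101

-859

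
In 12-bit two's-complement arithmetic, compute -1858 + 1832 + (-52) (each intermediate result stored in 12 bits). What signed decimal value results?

-78

-1858 + 1832 = -26 (111111100110)
-26 + (-52) = -78 (111110110010)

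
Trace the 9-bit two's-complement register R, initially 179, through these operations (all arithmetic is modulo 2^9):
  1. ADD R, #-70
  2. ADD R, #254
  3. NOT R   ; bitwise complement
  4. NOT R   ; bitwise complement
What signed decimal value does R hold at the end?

Start: R = 179 = 010110011.
R = 179 + (-70) = 109 = 001101101
R = 109 + 254 = 363; wraps to -149 = 101101011
R = NOT 101101011 = 010010100 = 148
R = NOT 010010100 = 101101011 = -149

-149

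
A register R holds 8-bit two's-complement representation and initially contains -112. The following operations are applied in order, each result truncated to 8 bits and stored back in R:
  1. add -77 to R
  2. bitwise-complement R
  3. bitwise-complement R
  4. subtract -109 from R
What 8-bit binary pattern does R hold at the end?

10110000

Start: R = -112 = 10010000.
R = -112 + (-77) = -189; wraps to 67 = 01000011
R = NOT 01000011 = 10111100 = -68
R = NOT 10111100 = 01000011 = 67
R = 67 − (-109) = 176; wraps to -80 = 10110000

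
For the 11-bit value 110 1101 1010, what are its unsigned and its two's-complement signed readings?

unsigned = 1754, signed = -294

Unsigned: 11011011010 = 1754.
Signed: MSB=1 → 1754 − 2048 = -294.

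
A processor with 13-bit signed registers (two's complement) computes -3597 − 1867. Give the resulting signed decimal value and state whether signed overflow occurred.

2728; overflow

-3597 → 1000111110011
1867 → 0011101001011
Subtract via negate-and-add: invert 0011101001011 + 1 = 1100010110101 (i.e. -1867).
  1000111110011
+ 1100010110101
= 0101010101000  (discard carry-out 1)
Result 0101010101000: MSB = 0 → value 2728.
Both addends (after negating the subtrahend) are negative but the stored result is non-negative: signed overflow. The true value -3597 − 1867 = -5464 lies outside [-4096, 4095].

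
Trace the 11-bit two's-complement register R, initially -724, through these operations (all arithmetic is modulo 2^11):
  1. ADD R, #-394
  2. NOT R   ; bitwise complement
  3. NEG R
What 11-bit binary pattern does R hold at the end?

01110100011

Start: R = -724 = 10100101100.
R = -724 + (-394) = -1118; wraps to 930 = 01110100010
R = NOT 01110100010 = 10001011101 = -931
R = −(-931) = 931 = 01110100011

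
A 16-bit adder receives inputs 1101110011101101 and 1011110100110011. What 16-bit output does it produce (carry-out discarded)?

1001101000100000

  1101110011101101
+ 1011110100110011
= 1001101000100000  (discard carry-out 1)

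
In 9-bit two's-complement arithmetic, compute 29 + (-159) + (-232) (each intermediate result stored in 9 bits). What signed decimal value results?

150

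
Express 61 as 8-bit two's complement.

00111101

61 is non-negative, so write it directly in 8 bits: 00111101.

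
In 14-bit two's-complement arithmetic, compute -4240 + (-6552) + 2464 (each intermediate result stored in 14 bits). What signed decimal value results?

-4240 + (-6552) = -10792 → wraps to 5592 (01010111011000)
5592 + 2464 = 8056 (01111101111000)

8056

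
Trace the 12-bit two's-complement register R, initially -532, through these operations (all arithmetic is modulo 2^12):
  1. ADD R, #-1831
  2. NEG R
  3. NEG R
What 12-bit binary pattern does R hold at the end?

Start: R = -532 = 110111101100.
R = -532 + (-1831) = -2363; wraps to 1733 = 011011000101
R = −(1733) = -1733 = 100100111011
R = −(-1733) = 1733 = 011011000101

011011000101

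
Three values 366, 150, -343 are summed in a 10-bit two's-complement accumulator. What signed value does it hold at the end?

173

366 + 150 = 516 → wraps to -508 (1000000100)
-508 + (-343) = -851 → wraps to 173 (0010101101)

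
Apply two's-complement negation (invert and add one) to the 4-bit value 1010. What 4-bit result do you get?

0110

Invert: 0101. Add 1: 0110.
Check: 1010 = -6, 0110 = 6.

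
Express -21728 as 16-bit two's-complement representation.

|-21728| = 21728 = 0101010011100000 in 16 bits.
Invert the bits: 1010101100011111. Add 1: 1010101100100000.
Check: 1010101100100000 reads as 43808 − 65536 = -21728.

1010101100100000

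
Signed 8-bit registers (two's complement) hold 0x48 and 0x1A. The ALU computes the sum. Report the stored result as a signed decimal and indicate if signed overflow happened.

98; no overflow

0x48 = 01001000 = 72 (signed)
0x1A = 00011010 = 26 (signed)
  01001000
+ 00011010
= 01100010
Result 01100010: MSB = 0 → value 98.
Both addends are non-negative and so is the stored result: no signed overflow.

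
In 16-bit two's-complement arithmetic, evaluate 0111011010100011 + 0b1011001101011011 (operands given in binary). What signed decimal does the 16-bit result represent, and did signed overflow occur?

10750; no overflow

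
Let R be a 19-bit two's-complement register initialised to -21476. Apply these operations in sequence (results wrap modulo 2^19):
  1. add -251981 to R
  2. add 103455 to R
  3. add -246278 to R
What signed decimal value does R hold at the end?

108008

Start: R = -21476 = 1111010110000011100.
R = -21476 + (-251981) = -273457; wraps to 250831 = 0111101001111001111
R = 250831 + 103455 = 354286; wraps to -170002 = 1010110011111101110
R = -170002 + (-246278) = -416280; wraps to 108008 = 0011010010111101000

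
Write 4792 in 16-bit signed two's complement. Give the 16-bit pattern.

0001001010111000

4792 is non-negative, so write it directly in 16 bits: 0001001010111000.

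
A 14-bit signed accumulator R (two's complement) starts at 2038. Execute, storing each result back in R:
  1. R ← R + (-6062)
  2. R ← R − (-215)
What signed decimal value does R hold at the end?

-3809

Start: R = 2038 = 00011111110110.
R = 2038 + (-6062) = -4024 = 11000001001000
R = -4024 − (-215) = -3809 = 11000100011111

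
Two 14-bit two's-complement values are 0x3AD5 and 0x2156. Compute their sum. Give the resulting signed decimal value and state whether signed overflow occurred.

0x3AD5 = 11101011010101 = -1323 (signed)
0x2156 = 10000101010110 = -7850 (signed)
  11101011010101
+ 10000101010110
= 01110000101011  (discard carry-out 1)
Result 01110000101011: MSB = 0 → value 7211.
Both addends are negative but the stored result is non-negative: signed overflow. The true value -1323 + (-7850) = -9173 lies outside [-8192, 8191].

7211; overflow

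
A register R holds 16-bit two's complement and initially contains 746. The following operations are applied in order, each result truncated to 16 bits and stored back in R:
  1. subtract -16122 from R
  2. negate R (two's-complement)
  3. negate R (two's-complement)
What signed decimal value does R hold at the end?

16868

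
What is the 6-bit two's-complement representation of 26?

011010

26 is non-negative, so write it directly in 6 bits: 011010.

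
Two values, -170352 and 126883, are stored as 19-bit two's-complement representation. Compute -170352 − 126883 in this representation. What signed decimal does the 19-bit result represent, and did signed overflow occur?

227053; overflow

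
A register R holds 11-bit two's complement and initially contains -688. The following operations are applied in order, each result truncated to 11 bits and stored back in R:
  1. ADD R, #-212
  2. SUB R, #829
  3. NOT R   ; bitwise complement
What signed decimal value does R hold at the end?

Start: R = -688 = 10101010000.
R = -688 + (-212) = -900 = 10001111100
R = -900 − 829 = -1729; wraps to 319 = 00100111111
R = NOT 00100111111 = 11011000000 = -320

-320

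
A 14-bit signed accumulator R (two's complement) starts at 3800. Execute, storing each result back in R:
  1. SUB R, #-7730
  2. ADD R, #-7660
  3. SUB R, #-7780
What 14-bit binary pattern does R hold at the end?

10110110000010

Start: R = 3800 = 00111011011000.
R = 3800 − (-7730) = 11530; wraps to -4854 = 10110100001010
R = -4854 + (-7660) = -12514; wraps to 3870 = 00111100011110
R = 3870 − (-7780) = 11650; wraps to -4734 = 10110110000010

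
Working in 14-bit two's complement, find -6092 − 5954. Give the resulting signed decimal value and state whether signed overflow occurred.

-6092 → 10100000110100
5954 → 01011101000010
Subtract via negate-and-add: invert 01011101000010 + 1 = 10100010111110 (i.e. -5954).
  10100000110100
+ 10100010111110
= 01000011110010  (discard carry-out 1)
Result 01000011110010: MSB = 0 → value 4338.
Both addends (after negating the subtrahend) are negative but the stored result is non-negative: signed overflow. The true value -6092 − 5954 = -12046 lies outside [-8192, 8191].

4338; overflow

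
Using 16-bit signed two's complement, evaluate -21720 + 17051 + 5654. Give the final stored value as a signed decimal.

-21720 + 17051 = -4669 (1110110111000011)
-4669 + 5654 = 985 (0000001111011001)

985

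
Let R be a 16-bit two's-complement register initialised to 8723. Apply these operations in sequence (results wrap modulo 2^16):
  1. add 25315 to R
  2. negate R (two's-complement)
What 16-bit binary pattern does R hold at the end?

Start: R = 8723 = 0010001000010011.
R = 8723 + 25315 = 34038; wraps to -31498 = 1000010011110110
R = −(-31498) = 31498 = 0111101100001010

0111101100001010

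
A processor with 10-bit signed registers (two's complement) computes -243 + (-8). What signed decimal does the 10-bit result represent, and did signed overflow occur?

-251; no overflow

-243 → 1100001101
-8 → 1111111000
  1100001101
+ 1111111000
= 1100000101  (discard carry-out 1)
Result 1100000101: MSB = 1 → 773 − 1024 = -251.
Both addends are negative and so is the stored result: no signed overflow.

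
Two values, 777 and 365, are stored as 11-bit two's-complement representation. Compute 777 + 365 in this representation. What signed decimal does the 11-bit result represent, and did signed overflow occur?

777 → 01100001001
365 → 00101101101
  01100001001
+ 00101101101
= 10001110110
Result 10001110110: MSB = 1 → 1142 − 2048 = -906.
Both addends are non-negative but the stored result is negative: signed overflow. The true value 777 + 365 = 1142 lies outside [-1024, 1023].

-906; overflow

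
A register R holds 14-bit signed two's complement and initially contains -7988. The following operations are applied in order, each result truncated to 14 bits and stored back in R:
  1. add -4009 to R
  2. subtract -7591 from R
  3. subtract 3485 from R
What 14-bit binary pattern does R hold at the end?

10000100101101

Start: R = -7988 = 10000011001100.
R = -7988 + (-4009) = -11997; wraps to 4387 = 01000100100011
R = 4387 − (-7591) = 11978; wraps to -4406 = 10111011001010
R = -4406 − 3485 = -7891 = 10000100101101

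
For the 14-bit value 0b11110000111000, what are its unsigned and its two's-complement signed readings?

unsigned = 15416, signed = -968

Unsigned: 11110000111000 = 15416.
Signed: MSB=1 → 15416 − 16384 = -968.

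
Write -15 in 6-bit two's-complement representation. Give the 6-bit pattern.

110001

|-15| = 15 = 001111 in 6 bits.
Invert the bits: 110000. Add 1: 110001.
Check: 110001 reads as 49 − 64 = -15.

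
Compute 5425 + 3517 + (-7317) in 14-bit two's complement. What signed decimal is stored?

5425 + 3517 = 8942 → wraps to -7442 (10001011101110)
-7442 + (-7317) = -14759 → wraps to 1625 (00011001011001)

1625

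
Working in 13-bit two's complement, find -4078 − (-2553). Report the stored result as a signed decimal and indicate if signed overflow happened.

-4078 → 1000000010010
-2553 → 1011000000111
Subtract via negate-and-add: invert 1011000000111 + 1 = 0100111111001 (i.e. 2553).
  1000000010010
+ 0100111111001
= 1101000001011
Result 1101000001011: MSB = 1 → 6667 − 8192 = -1525.
Addends (after negating the subtrahend) have opposite signs, so signed overflow cannot occur.

-1525; no overflow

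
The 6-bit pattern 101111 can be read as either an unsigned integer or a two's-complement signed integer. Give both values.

unsigned = 47, signed = -17

Unsigned: 101111 = 47.
Signed: MSB=1 → 47 − 64 = -17.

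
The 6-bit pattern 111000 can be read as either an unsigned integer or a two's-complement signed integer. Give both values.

Unsigned: 111000 = 56.
Signed: MSB=1 → 56 − 64 = -8.

unsigned = 56, signed = -8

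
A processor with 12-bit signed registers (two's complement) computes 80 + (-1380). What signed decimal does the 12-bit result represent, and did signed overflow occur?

80 → 000001010000
-1380 → 101010011100
  000001010000
+ 101010011100
= 101011101100
Result 101011101100: MSB = 1 → 2796 − 4096 = -1300.
Addends have opposite signs, so signed overflow cannot occur.

-1300; no overflow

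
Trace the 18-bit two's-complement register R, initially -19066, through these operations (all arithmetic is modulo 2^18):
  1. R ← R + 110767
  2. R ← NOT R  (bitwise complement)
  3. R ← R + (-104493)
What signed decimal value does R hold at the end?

Start: R = -19066 = 111011010110000110.
R = -19066 + 110767 = 91701 = 010110011000110101
R = NOT 010110011000110101 = 101001100111001010 = -91702
R = -91702 + (-104493) = -196195; wraps to 65949 = 010000000110011101

65949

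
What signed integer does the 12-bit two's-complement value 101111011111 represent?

MSB is 1, so the value is negative.
Invert: 010000100000. Add 1: 010000100001 = 1057. So the value is −1057.

-1057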